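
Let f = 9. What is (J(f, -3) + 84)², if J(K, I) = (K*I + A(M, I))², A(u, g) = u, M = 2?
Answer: 502681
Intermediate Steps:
J(K, I) = (2 + I*K)² (J(K, I) = (K*I + 2)² = (I*K + 2)² = (2 + I*K)²)
(J(f, -3) + 84)² = ((2 - 3*9)² + 84)² = ((2 - 27)² + 84)² = ((-25)² + 84)² = (625 + 84)² = 709² = 502681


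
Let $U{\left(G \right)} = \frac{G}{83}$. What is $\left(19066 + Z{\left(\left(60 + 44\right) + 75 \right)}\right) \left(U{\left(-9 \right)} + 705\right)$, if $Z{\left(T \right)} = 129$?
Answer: $\frac{1123022670}{83} \approx 1.353 \cdot 10^{7}$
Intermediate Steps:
$U{\left(G \right)} = \frac{G}{83}$ ($U{\left(G \right)} = G \frac{1}{83} = \frac{G}{83}$)
$\left(19066 + Z{\left(\left(60 + 44\right) + 75 \right)}\right) \left(U{\left(-9 \right)} + 705\right) = \left(19066 + 129\right) \left(\frac{1}{83} \left(-9\right) + 705\right) = 19195 \left(- \frac{9}{83} + 705\right) = 19195 \cdot \frac{58506}{83} = \frac{1123022670}{83}$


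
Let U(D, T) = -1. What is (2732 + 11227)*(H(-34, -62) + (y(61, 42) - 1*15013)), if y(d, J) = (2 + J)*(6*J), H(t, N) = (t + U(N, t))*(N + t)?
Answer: -7886835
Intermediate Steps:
H(t, N) = (-1 + t)*(N + t) (H(t, N) = (t - 1)*(N + t) = (-1 + t)*(N + t))
y(d, J) = 6*J*(2 + J)
(2732 + 11227)*(H(-34, -62) + (y(61, 42) - 1*15013)) = (2732 + 11227)*(((-34)² - 1*(-62) - 1*(-34) - 62*(-34)) + (6*42*(2 + 42) - 1*15013)) = 13959*((1156 + 62 + 34 + 2108) + (6*42*44 - 15013)) = 13959*(3360 + (11088 - 15013)) = 13959*(3360 - 3925) = 13959*(-565) = -7886835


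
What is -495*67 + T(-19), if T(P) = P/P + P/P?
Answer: -33163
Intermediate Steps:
T(P) = 2 (T(P) = 1 + 1 = 2)
-495*67 + T(-19) = -495*67 + 2 = -33165 + 2 = -33163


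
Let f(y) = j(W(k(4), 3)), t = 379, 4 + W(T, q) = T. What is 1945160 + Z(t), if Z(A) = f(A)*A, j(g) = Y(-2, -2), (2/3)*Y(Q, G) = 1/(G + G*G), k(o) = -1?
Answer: 7781777/4 ≈ 1.9454e+6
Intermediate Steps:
W(T, q) = -4 + T
Y(Q, G) = 3/(2*(G + G²)) (Y(Q, G) = 3/(2*(G + G*G)) = 3/(2*(G + G²)))
j(g) = ¾ (j(g) = (3/2)/(-2*(1 - 2)) = (3/2)*(-½)/(-1) = (3/2)*(-½)*(-1) = ¾)
f(y) = ¾
Z(A) = 3*A/4
1945160 + Z(t) = 1945160 + (¾)*379 = 1945160 + 1137/4 = 7781777/4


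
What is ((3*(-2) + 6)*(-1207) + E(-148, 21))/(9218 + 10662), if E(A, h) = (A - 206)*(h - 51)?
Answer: 531/994 ≈ 0.53421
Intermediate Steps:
E(A, h) = (-206 + A)*(-51 + h)
((3*(-2) + 6)*(-1207) + E(-148, 21))/(9218 + 10662) = ((3*(-2) + 6)*(-1207) + (10506 - 206*21 - 51*(-148) - 148*21))/(9218 + 10662) = ((-6 + 6)*(-1207) + (10506 - 4326 + 7548 - 3108))/19880 = (0*(-1207) + 10620)*(1/19880) = (0 + 10620)*(1/19880) = 10620*(1/19880) = 531/994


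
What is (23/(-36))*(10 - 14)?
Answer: 23/9 ≈ 2.5556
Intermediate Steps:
(23/(-36))*(10 - 14) = (23*(-1/36))*(-4) = -23/36*(-4) = 23/9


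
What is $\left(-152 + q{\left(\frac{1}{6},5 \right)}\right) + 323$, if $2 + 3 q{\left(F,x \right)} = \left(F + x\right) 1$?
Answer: $\frac{3097}{18} \approx 172.06$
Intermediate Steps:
$q{\left(F,x \right)} = - \frac{2}{3} + \frac{F}{3} + \frac{x}{3}$ ($q{\left(F,x \right)} = - \frac{2}{3} + \frac{\left(F + x\right) 1}{3} = - \frac{2}{3} + \frac{F + x}{3} = - \frac{2}{3} + \left(\frac{F}{3} + \frac{x}{3}\right) = - \frac{2}{3} + \frac{F}{3} + \frac{x}{3}$)
$\left(-152 + q{\left(\frac{1}{6},5 \right)}\right) + 323 = \left(-152 + \left(- \frac{2}{3} + \frac{1}{3 \cdot 6} + \frac{1}{3} \cdot 5\right)\right) + 323 = \left(-152 + \left(- \frac{2}{3} + \frac{1}{3} \cdot \frac{1}{6} + \frac{5}{3}\right)\right) + 323 = \left(-152 + \left(- \frac{2}{3} + \frac{1}{18} + \frac{5}{3}\right)\right) + 323 = \left(-152 + \frac{19}{18}\right) + 323 = - \frac{2717}{18} + 323 = \frac{3097}{18}$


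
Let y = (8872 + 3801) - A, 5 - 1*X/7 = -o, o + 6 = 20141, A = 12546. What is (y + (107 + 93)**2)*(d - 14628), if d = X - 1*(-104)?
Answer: 5074299912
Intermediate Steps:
o = 20135 (o = -6 + 20141 = 20135)
X = 140980 (X = 35 - (-7)*20135 = 35 - 7*(-20135) = 35 + 140945 = 140980)
y = 127 (y = (8872 + 3801) - 1*12546 = 12673 - 12546 = 127)
d = 141084 (d = 140980 - 1*(-104) = 140980 + 104 = 141084)
(y + (107 + 93)**2)*(d - 14628) = (127 + (107 + 93)**2)*(141084 - 14628) = (127 + 200**2)*126456 = (127 + 40000)*126456 = 40127*126456 = 5074299912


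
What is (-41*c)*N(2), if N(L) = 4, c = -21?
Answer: 3444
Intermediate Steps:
(-41*c)*N(2) = -41*(-21)*4 = 861*4 = 3444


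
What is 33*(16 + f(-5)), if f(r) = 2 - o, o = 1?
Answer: 561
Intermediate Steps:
f(r) = 1 (f(r) = 2 - 1*1 = 2 - 1 = 1)
33*(16 + f(-5)) = 33*(16 + 1) = 33*17 = 561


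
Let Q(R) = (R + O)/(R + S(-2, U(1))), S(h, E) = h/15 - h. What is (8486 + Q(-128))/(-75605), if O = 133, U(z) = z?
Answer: -16055437/143044660 ≈ -0.11224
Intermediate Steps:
S(h, E) = -14*h/15 (S(h, E) = h*(1/15) - h = h/15 - h = -14*h/15)
Q(R) = (133 + R)/(28/15 + R) (Q(R) = (R + 133)/(R - 14/15*(-2)) = (133 + R)/(R + 28/15) = (133 + R)/(28/15 + R))
(8486 + Q(-128))/(-75605) = (8486 + 15*(133 - 128)/(28 + 15*(-128)))/(-75605) = (8486 + 15*5/(28 - 1920))*(-1/75605) = (8486 + 15*5/(-1892))*(-1/75605) = (8486 + 15*(-1/1892)*5)*(-1/75605) = (8486 - 75/1892)*(-1/75605) = (16055437/1892)*(-1/75605) = -16055437/143044660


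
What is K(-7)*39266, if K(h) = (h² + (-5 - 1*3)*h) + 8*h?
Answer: 1924034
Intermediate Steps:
K(h) = h² (K(h) = (h² + (-5 - 3)*h) + 8*h = (h² - 8*h) + 8*h = h²)
K(-7)*39266 = (-7)²*39266 = 49*39266 = 1924034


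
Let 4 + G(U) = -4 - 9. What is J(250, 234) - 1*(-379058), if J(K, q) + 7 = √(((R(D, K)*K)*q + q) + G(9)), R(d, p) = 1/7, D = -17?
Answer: 379051 + √420133/7 ≈ 3.7914e+5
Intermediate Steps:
R(d, p) = ⅐
G(U) = -17 (G(U) = -4 + (-4 - 9) = -4 - 13 = -17)
J(K, q) = -7 + √(-17 + q + K*q/7) (J(K, q) = -7 + √(((K/7)*q + q) - 17) = -7 + √((K*q/7 + q) - 17) = -7 + √((q + K*q/7) - 17) = -7 + √(-17 + q + K*q/7))
J(250, 234) - 1*(-379058) = (-7 + √(-833 + 49*234 + 7*250*234)/7) - 1*(-379058) = (-7 + √(-833 + 11466 + 409500)/7) + 379058 = (-7 + √420133/7) + 379058 = 379051 + √420133/7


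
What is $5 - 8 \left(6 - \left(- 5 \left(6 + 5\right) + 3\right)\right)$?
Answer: $-459$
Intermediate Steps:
$5 - 8 \left(6 - \left(- 5 \left(6 + 5\right) + 3\right)\right) = 5 - 8 \left(6 - \left(\left(-5\right) 11 + 3\right)\right) = 5 - 8 \left(6 - \left(-55 + 3\right)\right) = 5 - 8 \left(6 - -52\right) = 5 - 8 \left(6 + 52\right) = 5 - 464 = -459$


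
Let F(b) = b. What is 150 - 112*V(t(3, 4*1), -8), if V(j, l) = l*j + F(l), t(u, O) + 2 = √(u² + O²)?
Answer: 3734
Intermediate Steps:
t(u, O) = -2 + √(O² + u²) (t(u, O) = -2 + √(u² + O²) = -2 + √(O² + u²))
V(j, l) = l + j*l (V(j, l) = l*j + l = j*l + l = l + j*l)
150 - 112*V(t(3, 4*1), -8) = 150 - (-896)*(1 + (-2 + √((4*1)² + 3²))) = 150 - (-896)*(1 + (-2 + √(4² + 9))) = 150 - (-896)*(1 + (-2 + √(16 + 9))) = 150 - (-896)*(1 + (-2 + √25)) = 150 - (-896)*(1 + (-2 + 5)) = 150 - (-896)*(1 + 3) = 150 - (-896)*4 = 150 - 112*(-32) = 150 + 3584 = 3734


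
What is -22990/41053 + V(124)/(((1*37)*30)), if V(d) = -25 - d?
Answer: -31635797/45568830 ≈ -0.69424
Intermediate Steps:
-22990/41053 + V(124)/(((1*37)*30)) = -22990/41053 + (-25 - 1*124)/(((1*37)*30)) = -22990*1/41053 + (-25 - 124)/((37*30)) = -22990/41053 - 149/1110 = -31635797/45568830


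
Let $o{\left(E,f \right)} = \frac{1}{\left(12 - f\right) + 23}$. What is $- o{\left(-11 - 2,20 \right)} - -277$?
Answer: $\frac{4154}{15} \approx 276.93$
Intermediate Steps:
$o{\left(E,f \right)} = \frac{1}{35 - f}$
$- o{\left(-11 - 2,20 \right)} - -277 = - \frac{-1}{-35 + 20} - -277 = - \frac{-1}{-15} + 277 = - \frac{\left(-1\right) \left(-1\right)}{15} + 277 = \left(-1\right) \frac{1}{15} + 277 = - \frac{1}{15} + 277 = \frac{4154}{15}$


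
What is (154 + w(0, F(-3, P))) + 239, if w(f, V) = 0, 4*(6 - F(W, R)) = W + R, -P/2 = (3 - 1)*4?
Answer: 393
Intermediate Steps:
P = -16 (P = -2*(3 - 1)*4 = -4*4 = -2*8 = -16)
F(W, R) = 6 - R/4 - W/4 (F(W, R) = 6 - (W + R)/4 = 6 - (R + W)/4 = 6 + (-R/4 - W/4) = 6 - R/4 - W/4)
(154 + w(0, F(-3, P))) + 239 = (154 + 0) + 239 = 154 + 239 = 393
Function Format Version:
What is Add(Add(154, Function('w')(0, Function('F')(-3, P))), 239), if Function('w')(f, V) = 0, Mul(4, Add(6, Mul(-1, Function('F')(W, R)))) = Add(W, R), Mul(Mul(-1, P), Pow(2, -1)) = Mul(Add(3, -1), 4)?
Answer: 393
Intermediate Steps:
P = -16 (P = Mul(-2, Mul(Add(3, -1), 4)) = Mul(-2, Mul(2, 4)) = Mul(-2, 8) = -16)
Function('F')(W, R) = Add(6, Mul(Rational(-1, 4), R), Mul(Rational(-1, 4), W)) (Function('F')(W, R) = Add(6, Mul(Rational(-1, 4), Add(W, R))) = Add(6, Mul(Rational(-1, 4), Add(R, W))) = Add(6, Add(Mul(Rational(-1, 4), R), Mul(Rational(-1, 4), W))) = Add(6, Mul(Rational(-1, 4), R), Mul(Rational(-1, 4), W)))
Add(Add(154, Function('w')(0, Function('F')(-3, P))), 239) = Add(Add(154, 0), 239) = Add(154, 239) = 393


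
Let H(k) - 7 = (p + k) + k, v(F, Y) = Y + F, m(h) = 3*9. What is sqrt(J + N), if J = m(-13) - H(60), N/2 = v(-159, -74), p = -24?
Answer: I*sqrt(542) ≈ 23.281*I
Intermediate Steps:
m(h) = 27
v(F, Y) = F + Y
H(k) = -17 + 2*k (H(k) = 7 + ((-24 + k) + k) = 7 + (-24 + 2*k) = -17 + 2*k)
N = -466 (N = 2*(-159 - 74) = 2*(-233) = -466)
J = -76 (J = 27 - (-17 + 2*60) = 27 - (-17 + 120) = 27 - 1*103 = 27 - 103 = -76)
sqrt(J + N) = sqrt(-76 - 466) = sqrt(-542) = I*sqrt(542)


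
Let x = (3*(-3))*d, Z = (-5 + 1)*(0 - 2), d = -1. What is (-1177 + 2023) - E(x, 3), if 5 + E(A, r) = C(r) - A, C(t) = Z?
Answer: 852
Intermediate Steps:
Z = 8 (Z = -4*(-2) = 8)
C(t) = 8
x = 9 (x = (3*(-3))*(-1) = -9*(-1) = 9)
E(A, r) = 3 - A (E(A, r) = -5 + (8 - A) = 3 - A)
(-1177 + 2023) - E(x, 3) = (-1177 + 2023) - (3 - 1*9) = 846 - (3 - 9) = 846 - 1*(-6) = 846 + 6 = 852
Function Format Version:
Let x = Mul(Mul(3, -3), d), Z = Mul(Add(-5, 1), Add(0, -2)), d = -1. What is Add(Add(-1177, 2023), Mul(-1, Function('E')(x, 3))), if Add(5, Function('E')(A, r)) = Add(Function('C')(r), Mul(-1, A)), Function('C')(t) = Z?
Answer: 852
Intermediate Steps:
Z = 8 (Z = Mul(-4, -2) = 8)
Function('C')(t) = 8
x = 9 (x = Mul(Mul(3, -3), -1) = Mul(-9, -1) = 9)
Function('E')(A, r) = Add(3, Mul(-1, A)) (Function('E')(A, r) = Add(-5, Add(8, Mul(-1, A))) = Add(3, Mul(-1, A)))
Add(Add(-1177, 2023), Mul(-1, Function('E')(x, 3))) = Add(Add(-1177, 2023), Mul(-1, Add(3, Mul(-1, 9)))) = Add(846, Mul(-1, Add(3, -9))) = Add(846, Mul(-1, -6)) = Add(846, 6) = 852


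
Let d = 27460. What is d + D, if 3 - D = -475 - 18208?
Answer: 46146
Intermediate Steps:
D = 18686 (D = 3 - (-475 - 18208) = 3 - 1*(-18683) = 3 + 18683 = 18686)
d + D = 27460 + 18686 = 46146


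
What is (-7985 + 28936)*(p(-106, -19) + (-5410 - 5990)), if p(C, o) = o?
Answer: -239239469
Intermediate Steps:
(-7985 + 28936)*(p(-106, -19) + (-5410 - 5990)) = (-7985 + 28936)*(-19 + (-5410 - 5990)) = 20951*(-19 - 11400) = 20951*(-11419) = -239239469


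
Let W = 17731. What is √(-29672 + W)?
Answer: I*√11941 ≈ 109.27*I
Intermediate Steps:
√(-29672 + W) = √(-29672 + 17731) = √(-11941) = I*√11941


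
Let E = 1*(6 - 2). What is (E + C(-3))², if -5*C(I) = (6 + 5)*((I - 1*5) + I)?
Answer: 19881/25 ≈ 795.24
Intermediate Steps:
E = 4 (E = 1*4 = 4)
C(I) = 11 - 22*I/5 (C(I) = -(6 + 5)*((I - 1*5) + I)/5 = -11*((I - 5) + I)/5 = -11*((-5 + I) + I)/5 = -11*(-5 + 2*I)/5 = -(-55 + 22*I)/5 = 11 - 22*I/5)
(E + C(-3))² = (4 + (11 - 22/5*(-3)))² = (4 + (11 + 66/5))² = (4 + 121/5)² = (141/5)² = 19881/25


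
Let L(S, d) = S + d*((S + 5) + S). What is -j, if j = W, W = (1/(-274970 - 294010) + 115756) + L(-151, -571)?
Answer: -162268544159/568980 ≈ -2.8519e+5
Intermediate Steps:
L(S, d) = S + d*(5 + 2*S) (L(S, d) = S + d*((5 + S) + S) = S + d*(5 + 2*S))
W = 162268544159/568980 (W = (1/(-274970 - 294010) + 115756) + (-151 + 5*(-571) + 2*(-151)*(-571)) = (1/(-568980) + 115756) + (-151 - 2855 + 172442) = (-1/568980 + 115756) + 169436 = 65862848879/568980 + 169436 = 162268544159/568980 ≈ 2.8519e+5)
j = 162268544159/568980 ≈ 2.8519e+5
-j = -1*162268544159/568980 = -162268544159/568980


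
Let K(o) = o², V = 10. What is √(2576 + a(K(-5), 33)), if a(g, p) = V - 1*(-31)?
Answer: √2617 ≈ 51.157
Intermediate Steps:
a(g, p) = 41 (a(g, p) = 10 - 1*(-31) = 10 + 31 = 41)
√(2576 + a(K(-5), 33)) = √(2576 + 41) = √2617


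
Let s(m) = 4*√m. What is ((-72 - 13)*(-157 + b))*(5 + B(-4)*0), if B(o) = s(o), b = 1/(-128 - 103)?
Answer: 15413900/231 ≈ 66727.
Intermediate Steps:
b = -1/231 (b = 1/(-231) = -1/231 ≈ -0.0043290)
B(o) = 4*√o
((-72 - 13)*(-157 + b))*(5 + B(-4)*0) = ((-72 - 13)*(-157 - 1/231))*(5 + (4*√(-4))*0) = (-85*(-36268/231))*(5 + (4*(2*I))*0) = 3082780*(5 + (8*I)*0)/231 = 3082780*(5 + 0)/231 = (3082780/231)*5 = 15413900/231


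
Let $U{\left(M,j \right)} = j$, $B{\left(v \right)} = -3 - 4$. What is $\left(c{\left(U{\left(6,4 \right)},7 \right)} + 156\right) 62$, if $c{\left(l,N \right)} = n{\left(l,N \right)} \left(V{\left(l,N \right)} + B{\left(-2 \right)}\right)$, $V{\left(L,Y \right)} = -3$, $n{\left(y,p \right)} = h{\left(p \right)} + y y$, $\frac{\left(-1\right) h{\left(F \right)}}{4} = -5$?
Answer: $-12648$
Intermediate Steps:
$h{\left(F \right)} = 20$ ($h{\left(F \right)} = \left(-4\right) \left(-5\right) = 20$)
$B{\left(v \right)} = -7$ ($B{\left(v \right)} = -3 - 4 = -7$)
$n{\left(y,p \right)} = 20 + y^{2}$ ($n{\left(y,p \right)} = 20 + y y = 20 + y^{2}$)
$c{\left(l,N \right)} = -200 - 10 l^{2}$ ($c{\left(l,N \right)} = \left(20 + l^{2}\right) \left(-3 - 7\right) = \left(20 + l^{2}\right) \left(-10\right) = -200 - 10 l^{2}$)
$\left(c{\left(U{\left(6,4 \right)},7 \right)} + 156\right) 62 = \left(\left(-200 - 10 \cdot 4^{2}\right) + 156\right) 62 = \left(\left(-200 - 160\right) + 156\right) 62 = \left(-360 + 156\right) 62 = \left(-204\right) 62 = -12648$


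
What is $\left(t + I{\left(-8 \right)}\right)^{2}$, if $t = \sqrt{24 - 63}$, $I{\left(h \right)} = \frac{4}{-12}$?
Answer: $\frac{\left(1 - 3 i \sqrt{39}\right)^{2}}{9} \approx -38.889 - 4.1633 i$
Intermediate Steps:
$I{\left(h \right)} = - \frac{1}{3}$ ($I{\left(h \right)} = 4 \left(- \frac{1}{12}\right) = - \frac{1}{3}$)
$t = i \sqrt{39}$ ($t = \sqrt{-39} = i \sqrt{39} \approx 6.245 i$)
$\left(t + I{\left(-8 \right)}\right)^{2} = \left(i \sqrt{39} - \frac{1}{3}\right)^{2} = \left(- \frac{1}{3} + i \sqrt{39}\right)^{2}$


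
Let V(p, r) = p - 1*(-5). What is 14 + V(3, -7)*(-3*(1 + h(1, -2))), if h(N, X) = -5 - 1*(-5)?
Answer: -10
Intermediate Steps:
V(p, r) = 5 + p (V(p, r) = p + 5 = 5 + p)
h(N, X) = 0 (h(N, X) = -5 + 5 = 0)
14 + V(3, -7)*(-3*(1 + h(1, -2))) = 14 + (5 + 3)*(-3*(1 + 0)) = 14 + 8*(-3*1) = 14 + 8*(-3) = 14 - 24 = -10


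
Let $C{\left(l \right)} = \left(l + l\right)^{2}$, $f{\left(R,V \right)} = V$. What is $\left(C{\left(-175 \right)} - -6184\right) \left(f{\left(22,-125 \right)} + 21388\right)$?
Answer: $2736207892$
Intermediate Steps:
$C{\left(l \right)} = 4 l^{2}$ ($C{\left(l \right)} = \left(2 l\right)^{2} = 4 l^{2}$)
$\left(C{\left(-175 \right)} - -6184\right) \left(f{\left(22,-125 \right)} + 21388\right) = \left(4 \left(-175\right)^{2} - -6184\right) \left(-125 + 21388\right) = \left(4 \cdot 30625 + \left(-3090 + 9274\right)\right) 21263 = \left(122500 + 6184\right) 21263 = 128684 \cdot 21263 = 2736207892$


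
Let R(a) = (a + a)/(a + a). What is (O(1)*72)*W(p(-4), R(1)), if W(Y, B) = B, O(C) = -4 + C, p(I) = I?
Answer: -216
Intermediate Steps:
R(a) = 1 (R(a) = (2*a)/((2*a)) = (2*a)*(1/(2*a)) = 1)
(O(1)*72)*W(p(-4), R(1)) = ((-4 + 1)*72)*1 = -3*72*1 = -216*1 = -216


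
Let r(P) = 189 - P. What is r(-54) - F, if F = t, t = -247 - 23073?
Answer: 23563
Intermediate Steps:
t = -23320
F = -23320
r(-54) - F = (189 - 1*(-54)) - 1*(-23320) = (189 + 54) + 23320 = 243 + 23320 = 23563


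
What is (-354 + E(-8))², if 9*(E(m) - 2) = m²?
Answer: 9634816/81 ≈ 1.1895e+5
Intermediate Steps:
E(m) = 2 + m²/9
(-354 + E(-8))² = (-354 + (2 + (⅑)*(-8)²))² = (-354 + (2 + (⅑)*64))² = (-354 + (2 + 64/9))² = (-354 + 82/9)² = (-3104/9)² = 9634816/81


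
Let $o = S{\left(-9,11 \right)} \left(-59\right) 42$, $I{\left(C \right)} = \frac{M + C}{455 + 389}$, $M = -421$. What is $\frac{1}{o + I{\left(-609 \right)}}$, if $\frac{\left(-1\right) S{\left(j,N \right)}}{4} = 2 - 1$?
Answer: $\frac{422}{4182349} \approx 0.0001009$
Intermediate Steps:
$S{\left(j,N \right)} = -4$ ($S{\left(j,N \right)} = - 4 \left(2 - 1\right) = \left(-4\right) 1 = -4$)
$I{\left(C \right)} = - \frac{421}{844} + \frac{C}{844}$ ($I{\left(C \right)} = \frac{-421 + C}{455 + 389} = \frac{-421 + C}{844} = \left(-421 + C\right) \frac{1}{844} = - \frac{421}{844} + \frac{C}{844}$)
$o = 9912$ ($o = \left(-4\right) \left(-59\right) 42 = 236 \cdot 42 = 9912$)
$\frac{1}{o + I{\left(-609 \right)}} = \frac{1}{9912 + \left(- \frac{421}{844} + \frac{1}{844} \left(-609\right)\right)} = \frac{1}{9912 - \frac{515}{422}} = \frac{1}{\frac{4182349}{422}} = \frac{422}{4182349}$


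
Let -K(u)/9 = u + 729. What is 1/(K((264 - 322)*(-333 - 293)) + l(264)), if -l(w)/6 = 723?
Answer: -1/337671 ≈ -2.9615e-6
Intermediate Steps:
K(u) = -6561 - 9*u (K(u) = -9*(u + 729) = -9*(729 + u) = -6561 - 9*u)
l(w) = -4338 (l(w) = -6*723 = -4338)
1/(K((264 - 322)*(-333 - 293)) + l(264)) = 1/((-6561 - 9*(264 - 322)*(-333 - 293)) - 4338) = 1/((-6561 - (-522)*(-626)) - 4338) = 1/((-6561 - 9*36308) - 4338) = 1/((-6561 - 326772) - 4338) = 1/(-333333 - 4338) = 1/(-337671) = -1/337671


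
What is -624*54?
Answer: -33696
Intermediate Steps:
-624*54 = -33696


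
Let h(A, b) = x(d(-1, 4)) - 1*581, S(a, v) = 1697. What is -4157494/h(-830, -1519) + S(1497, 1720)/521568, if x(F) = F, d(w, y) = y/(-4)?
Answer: 361402803041/50592096 ≈ 7143.5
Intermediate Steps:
d(w, y) = -y/4 (d(w, y) = y*(-¼) = -y/4)
h(A, b) = -582 (h(A, b) = -¼*4 - 1*581 = -1 - 581 = -582)
-4157494/h(-830, -1519) + S(1497, 1720)/521568 = -4157494/(-582) + 1697/521568 = -4157494*(-1/582) + 1697*(1/521568) = 2078747/291 + 1697/521568 = 361402803041/50592096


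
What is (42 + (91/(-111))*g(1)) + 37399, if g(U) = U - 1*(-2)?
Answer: 1385226/37 ≈ 37439.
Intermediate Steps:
g(U) = 2 + U (g(U) = U + 2 = 2 + U)
(42 + (91/(-111))*g(1)) + 37399 = (42 + (91/(-111))*(2 + 1)) + 37399 = (42 + (91*(-1/111))*3) + 37399 = (42 - 91/111*3) + 37399 = (42 - 91/37) + 37399 = 1463/37 + 37399 = 1385226/37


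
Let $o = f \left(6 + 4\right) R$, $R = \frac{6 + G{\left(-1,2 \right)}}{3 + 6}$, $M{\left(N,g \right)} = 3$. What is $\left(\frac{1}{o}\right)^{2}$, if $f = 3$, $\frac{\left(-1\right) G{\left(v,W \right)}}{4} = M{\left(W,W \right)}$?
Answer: $\frac{1}{400} \approx 0.0025$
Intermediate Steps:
$G{\left(v,W \right)} = -12$ ($G{\left(v,W \right)} = \left(-4\right) 3 = -12$)
$R = - \frac{2}{3}$ ($R = \frac{6 - 12}{3 + 6} = - \frac{6}{9} = \left(-6\right) \frac{1}{9} = - \frac{2}{3} \approx -0.66667$)
$o = -20$ ($o = 3 \left(6 + 4\right) \left(- \frac{2}{3}\right) = 3 \cdot 10 \left(- \frac{2}{3}\right) = 30 \left(- \frac{2}{3}\right) = -20$)
$\left(\frac{1}{o}\right)^{2} = \left(\frac{1}{-20}\right)^{2} = \left(- \frac{1}{20}\right)^{2} = \frac{1}{400}$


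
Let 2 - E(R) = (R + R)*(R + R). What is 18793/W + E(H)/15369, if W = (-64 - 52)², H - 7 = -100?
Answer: -176667247/206805264 ≈ -0.85427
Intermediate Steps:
H = -93 (H = 7 - 100 = -93)
W = 13456 (W = (-116)² = 13456)
E(R) = 2 - 4*R² (E(R) = 2 - (R + R)*(R + R) = 2 - 2*R*2*R = 2 - 4*R²)
18793/W + E(H)/15369 = 18793/13456 + (2 - 4*(-93)²)/15369 = 18793*(1/13456) + (2 - 4*8649)*(1/15369) = 18793/13456 + (2 - 34596)*(1/15369) = 18793/13456 - 34594*1/15369 = 18793/13456 - 34594/15369 = -176667247/206805264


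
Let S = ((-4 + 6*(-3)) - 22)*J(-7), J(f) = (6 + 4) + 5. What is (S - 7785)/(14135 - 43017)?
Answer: 8445/28882 ≈ 0.29240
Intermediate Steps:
J(f) = 15 (J(f) = 10 + 5 = 15)
S = -660 (S = ((-4 + 6*(-3)) - 22)*15 = ((-4 - 18) - 22)*15 = (-22 - 22)*15 = -44*15 = -660)
(S - 7785)/(14135 - 43017) = (-660 - 7785)/(14135 - 43017) = -8445/(-28882) = -8445*(-1/28882) = 8445/28882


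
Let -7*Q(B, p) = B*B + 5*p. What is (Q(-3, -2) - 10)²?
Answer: 4761/49 ≈ 97.163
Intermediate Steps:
Q(B, p) = -5*p/7 - B²/7 (Q(B, p) = -(B*B + 5*p)/7 = -(B² + 5*p)/7 = -5*p/7 - B²/7)
(Q(-3, -2) - 10)² = ((-5/7*(-2) - ⅐*(-3)²) - 10)² = ((10/7 - ⅐*9) - 10)² = ((10/7 - 9/7) - 10)² = (⅐ - 10)² = (-69/7)² = 4761/49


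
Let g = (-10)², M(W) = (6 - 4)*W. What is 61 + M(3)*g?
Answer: 661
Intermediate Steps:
M(W) = 2*W
g = 100
61 + M(3)*g = 61 + (2*3)*100 = 61 + 6*100 = 61 + 600 = 661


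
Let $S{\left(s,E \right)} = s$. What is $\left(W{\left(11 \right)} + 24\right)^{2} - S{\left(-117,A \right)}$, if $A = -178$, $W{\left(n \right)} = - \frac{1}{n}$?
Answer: $\frac{83326}{121} \approx 688.64$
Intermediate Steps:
$\left(W{\left(11 \right)} + 24\right)^{2} - S{\left(-117,A \right)} = \left(- \frac{1}{11} + 24\right)^{2} - -117 = \left(\left(-1\right) \frac{1}{11} + 24\right)^{2} + 117 = \left(- \frac{1}{11} + 24\right)^{2} + 117 = \left(\frac{263}{11}\right)^{2} + 117 = \frac{69169}{121} + 117 = \frac{83326}{121}$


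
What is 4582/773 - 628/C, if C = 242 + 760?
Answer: 2052860/387273 ≈ 5.3008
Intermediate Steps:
C = 1002
4582/773 - 628/C = 4582/773 - 628/1002 = 4582*(1/773) - 628*1/1002 = 4582/773 - 314/501 = 2052860/387273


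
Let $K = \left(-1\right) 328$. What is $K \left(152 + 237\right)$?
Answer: $-127592$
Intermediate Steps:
$K = -328$
$K \left(152 + 237\right) = - 328 \left(152 + 237\right) = \left(-328\right) 389 = -127592$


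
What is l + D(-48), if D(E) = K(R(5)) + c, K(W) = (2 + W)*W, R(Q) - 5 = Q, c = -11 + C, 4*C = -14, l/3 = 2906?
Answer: 17647/2 ≈ 8823.5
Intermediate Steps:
l = 8718 (l = 3*2906 = 8718)
C = -7/2 (C = (¼)*(-14) = -7/2 ≈ -3.5000)
c = -29/2 (c = -11 - 7/2 = -29/2 ≈ -14.500)
R(Q) = 5 + Q
K(W) = W*(2 + W)
D(E) = 211/2 (D(E) = (5 + 5)*(2 + (5 + 5)) - 29/2 = 10*(2 + 10) - 29/2 = 10*12 - 29/2 = 120 - 29/2 = 211/2)
l + D(-48) = 8718 + 211/2 = 17647/2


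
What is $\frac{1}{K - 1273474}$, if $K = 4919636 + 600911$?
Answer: $\frac{1}{4247073} \approx 2.3546 \cdot 10^{-7}$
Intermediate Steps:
$K = 5520547$
$\frac{1}{K - 1273474} = \frac{1}{5520547 - 1273474} = \frac{1}{4247073}$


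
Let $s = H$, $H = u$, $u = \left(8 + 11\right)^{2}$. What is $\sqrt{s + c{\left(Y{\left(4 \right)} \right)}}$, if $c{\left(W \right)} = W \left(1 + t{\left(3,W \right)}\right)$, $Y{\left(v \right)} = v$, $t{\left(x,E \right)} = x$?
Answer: $\sqrt{377} \approx 19.416$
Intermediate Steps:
$u = 361$ ($u = 19^{2} = 361$)
$H = 361$
$c{\left(W \right)} = 4 W$ ($c{\left(W \right)} = W \left(1 + 3\right) = W 4 = 4 W$)
$s = 361$
$\sqrt{s + c{\left(Y{\left(4 \right)} \right)}} = \sqrt{361 + 4 \cdot 4} = \sqrt{361 + 16} = \sqrt{377}$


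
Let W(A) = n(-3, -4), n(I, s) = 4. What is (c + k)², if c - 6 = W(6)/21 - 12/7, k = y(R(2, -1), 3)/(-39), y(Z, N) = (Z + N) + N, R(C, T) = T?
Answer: 1408969/74529 ≈ 18.905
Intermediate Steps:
y(Z, N) = Z + 2*N (y(Z, N) = (N + Z) + N = Z + 2*N)
k = -5/39 (k = (-1 + 2*3)/(-39) = (-1 + 6)*(-1/39) = 5*(-1/39) = -5/39 ≈ -0.12821)
W(A) = 4
c = 94/21 (c = 6 + (4/21 - 12/7) = 6 - 32/21 = 94/21 ≈ 4.4762)
(c + k)² = (94/21 - 5/39)² = (1187/273)² = 1408969/74529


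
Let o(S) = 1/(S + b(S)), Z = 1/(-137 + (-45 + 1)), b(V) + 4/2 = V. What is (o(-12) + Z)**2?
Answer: 42849/22146436 ≈ 0.0019348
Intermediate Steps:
b(V) = -2 + V
Z = -1/181 (Z = 1/(-137 - 44) = 1/(-181) = -1/181 ≈ -0.0055249)
o(S) = 1/(-2 + 2*S) (o(S) = 1/(S + (-2 + S)) = 1/(-2 + 2*S))
(o(-12) + Z)**2 = (1/(2*(-1 - 12)) - 1/181)**2 = ((1/2)/(-13) - 1/181)**2 = ((1/2)*(-1/13) - 1/181)**2 = (-1/26 - 1/181)**2 = (-207/4706)**2 = 42849/22146436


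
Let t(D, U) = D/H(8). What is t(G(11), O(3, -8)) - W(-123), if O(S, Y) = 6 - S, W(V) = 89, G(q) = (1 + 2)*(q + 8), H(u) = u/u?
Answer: -32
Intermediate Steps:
H(u) = 1
G(q) = 24 + 3*q (G(q) = 3*(8 + q) = 24 + 3*q)
t(D, U) = D (t(D, U) = D/1 = D*1 = D)
t(G(11), O(3, -8)) - W(-123) = (24 + 3*11) - 1*89 = (24 + 33) - 89 = 57 - 89 = -32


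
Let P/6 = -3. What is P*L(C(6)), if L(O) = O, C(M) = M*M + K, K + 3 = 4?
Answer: -666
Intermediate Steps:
K = 1 (K = -3 + 4 = 1)
C(M) = 1 + M² (C(M) = M*M + 1 = M² + 1 = 1 + M²)
P = -18 (P = 6*(-3) = -18)
P*L(C(6)) = -18*(1 + 6²) = -18*(1 + 36) = -18*37 = -666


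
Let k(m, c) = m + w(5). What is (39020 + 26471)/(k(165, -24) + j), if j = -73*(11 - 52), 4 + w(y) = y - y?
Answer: 65491/3154 ≈ 20.764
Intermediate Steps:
w(y) = -4 (w(y) = -4 + (y - y) = -4 + 0 = -4)
j = 2993 (j = -73*(-41) = 2993)
k(m, c) = -4 + m (k(m, c) = m - 4 = -4 + m)
(39020 + 26471)/(k(165, -24) + j) = (39020 + 26471)/((-4 + 165) + 2993) = 65491/(161 + 2993) = 65491/3154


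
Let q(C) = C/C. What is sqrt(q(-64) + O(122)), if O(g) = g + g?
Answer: 7*sqrt(5) ≈ 15.652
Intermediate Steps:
q(C) = 1
O(g) = 2*g
sqrt(q(-64) + O(122)) = sqrt(1 + 2*122) = sqrt(1 + 244) = sqrt(245) = 7*sqrt(5)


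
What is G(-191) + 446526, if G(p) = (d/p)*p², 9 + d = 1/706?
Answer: 316460779/706 ≈ 4.4824e+5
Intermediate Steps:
d = -6353/706 (d = -9 + 1/706 = -6353/706 ≈ -8.9986)
G(p) = -6353*p/706 (G(p) = (-6353/(706*p))*p² = -6353*p/706)
G(-191) + 446526 = -6353/706*(-191) + 446526 = 1213423/706 + 446526 = 316460779/706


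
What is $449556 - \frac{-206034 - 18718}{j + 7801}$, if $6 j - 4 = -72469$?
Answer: $\frac{3844602964}{8553} \approx 4.495 \cdot 10^{5}$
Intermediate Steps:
$j = - \frac{24155}{2}$ ($j = \frac{2}{3} + \frac{1}{6} \left(-72469\right) = \frac{2}{3} - \frac{72469}{6} = - \frac{24155}{2} \approx -12078.0$)
$449556 - \frac{-206034 - 18718}{j + 7801} = 449556 - \frac{-206034 - 18718}{- \frac{24155}{2} + 7801} = 449556 - - \frac{224752}{- \frac{8553}{2}} = 449556 - \left(-224752\right) \left(- \frac{2}{8553}\right) = 449556 - \frac{449504}{8553} = \frac{3844602964}{8553}$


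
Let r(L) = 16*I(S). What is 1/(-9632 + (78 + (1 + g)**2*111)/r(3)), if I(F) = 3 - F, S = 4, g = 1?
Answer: -8/77317 ≈ -0.00010347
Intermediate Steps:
r(L) = -16 (r(L) = 16*(3 - 1*4) = 16*(3 - 4) = 16*(-1) = -16)
1/(-9632 + (78 + (1 + g)**2*111)/r(3)) = 1/(-9632 + (78 + (1 + 1)**2*111)/(-16)) = 1/(-9632 + (78 + 2**2*111)*(-1/16)) = 1/(-9632 + (78 + 4*111)*(-1/16)) = 1/(-9632 + (78 + 444)*(-1/16)) = 1/(-9632 + 522*(-1/16)) = 1/(-9632 - 261/8) = 1/(-77317/8) = -8/77317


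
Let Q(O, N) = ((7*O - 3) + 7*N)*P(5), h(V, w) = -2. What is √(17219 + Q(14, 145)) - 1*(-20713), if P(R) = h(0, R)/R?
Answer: 20713 + 5*√671 ≈ 20843.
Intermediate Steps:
P(R) = -2/R
Q(O, N) = 6/5 - 14*N/5 - 14*O/5 (Q(O, N) = ((7*O - 3) + 7*N)*(-2/5) = ((-3 + 7*O) + 7*N)*(-2*⅕) = (-3 + 7*N + 7*O)*(-⅖) = 6/5 - 14*N/5 - 14*O/5)
√(17219 + Q(14, 145)) - 1*(-20713) = √(17219 + (6/5 - 14/5*145 - 14/5*14)) - 1*(-20713) = √(17219 + (6/5 - 406 - 196/5)) + 20713 = √(17219 - 444) + 20713 = √16775 + 20713 = 5*√671 + 20713 = 20713 + 5*√671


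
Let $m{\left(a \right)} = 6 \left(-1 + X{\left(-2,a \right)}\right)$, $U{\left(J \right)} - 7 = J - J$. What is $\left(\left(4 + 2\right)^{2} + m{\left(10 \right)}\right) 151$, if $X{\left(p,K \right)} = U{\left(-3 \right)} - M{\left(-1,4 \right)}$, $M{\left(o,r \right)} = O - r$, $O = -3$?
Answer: $17214$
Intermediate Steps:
$M{\left(o,r \right)} = -3 - r$
$U{\left(J \right)} = 7$ ($U{\left(J \right)} = 7 + \left(J - J\right) = 7 + 0 = 7$)
$X{\left(p,K \right)} = 14$ ($X{\left(p,K \right)} = 7 - \left(-3 - 4\right) = 7 - -7 = 7 + 7 = 14$)
$m{\left(a \right)} = 78$ ($m{\left(a \right)} = 6 \left(-1 + 14\right) = 6 \cdot 13 = 78$)
$\left(\left(4 + 2\right)^{2} + m{\left(10 \right)}\right) 151 = \left(\left(4 + 2\right)^{2} + 78\right) 151 = \left(6^{2} + 78\right) 151 = \left(36 + 78\right) 151 = 114 \cdot 151 = 17214$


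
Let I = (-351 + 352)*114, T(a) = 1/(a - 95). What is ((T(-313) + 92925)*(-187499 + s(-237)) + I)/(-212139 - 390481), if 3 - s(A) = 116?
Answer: 104603067157/3615720 ≈ 28930.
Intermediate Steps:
T(a) = 1/(-95 + a)
s(A) = -113 (s(A) = 3 - 1*116 = 3 - 116 = -113)
I = 114 (I = 1*114 = 114)
((T(-313) + 92925)*(-187499 + s(-237)) + I)/(-212139 - 390481) = ((1/(-95 - 313) + 92925)*(-187499 - 113) + 114)/(-212139 - 390481) = ((1/(-408) + 92925)*(-187612) + 114)/(-602620) = ((-1/408 + 92925)*(-187612) + 114)*(-1/602620) = ((37913399/408)*(-187612) + 114)*(-1/602620) = (-104603067841/6 + 114)*(-1/602620) = -104603067157/6*(-1/602620) = 104603067157/3615720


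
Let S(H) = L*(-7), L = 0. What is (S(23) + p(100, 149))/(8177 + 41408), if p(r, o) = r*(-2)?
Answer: -40/9917 ≈ -0.0040335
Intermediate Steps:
p(r, o) = -2*r
S(H) = 0 (S(H) = 0*(-7) = 0)
(S(23) + p(100, 149))/(8177 + 41408) = (0 - 2*100)/(8177 + 41408) = (0 - 200)/49585 = -200*1/49585 = -40/9917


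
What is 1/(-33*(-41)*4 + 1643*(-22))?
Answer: -1/30734 ≈ -3.2537e-5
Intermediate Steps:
1/(-33*(-41)*4 + 1643*(-22)) = 1/(1353*4 - 36146) = 1/(5412 - 36146) = 1/(-30734) = -1/30734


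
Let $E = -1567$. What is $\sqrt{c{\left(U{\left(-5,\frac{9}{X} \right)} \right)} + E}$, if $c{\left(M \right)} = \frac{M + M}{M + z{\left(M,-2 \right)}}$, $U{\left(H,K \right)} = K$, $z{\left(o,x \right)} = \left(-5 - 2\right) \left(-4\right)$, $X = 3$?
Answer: $\frac{i \sqrt{1505701}}{31} \approx 39.583 i$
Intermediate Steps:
$z{\left(o,x \right)} = 28$ ($z{\left(o,x \right)} = \left(-7\right) \left(-4\right) = 28$)
$c{\left(M \right)} = \frac{2 M}{28 + M}$ ($c{\left(M \right)} = \frac{M + M}{M + 28} = \frac{2 M}{28 + M}$)
$\sqrt{c{\left(U{\left(-5,\frac{9}{X} \right)} \right)} + E} = \sqrt{\frac{2 \cdot \frac{9}{3}}{28 + \frac{9}{3}} - 1567} = \sqrt{\frac{2 \cdot 9 \cdot \frac{1}{3}}{28 + 9 \cdot \frac{1}{3}} - 1567} = \sqrt{2 \cdot 3 \frac{1}{28 + 3} - 1567} = \sqrt{2 \cdot 3 \cdot \frac{1}{31} - 1567} = \sqrt{\frac{6}{31} - 1567} = \sqrt{- \frac{48571}{31}} = \frac{i \sqrt{1505701}}{31}$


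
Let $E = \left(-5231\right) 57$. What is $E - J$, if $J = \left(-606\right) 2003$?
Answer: $915651$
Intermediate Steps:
$J = -1213818$
$E = -298167$
$E - J = -298167 - -1213818 = -298167 + 1213818 = 915651$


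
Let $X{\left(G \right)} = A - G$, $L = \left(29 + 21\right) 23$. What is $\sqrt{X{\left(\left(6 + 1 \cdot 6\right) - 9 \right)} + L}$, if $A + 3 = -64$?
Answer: $6 \sqrt{30} \approx 32.863$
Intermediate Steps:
$L = 1150$ ($L = 50 \cdot 23 = 1150$)
$A = -67$ ($A = -3 - 64 = -67$)
$X{\left(G \right)} = -67 - G$
$\sqrt{X{\left(\left(6 + 1 \cdot 6\right) - 9 \right)} + L} = \sqrt{\left(-67 - \left(\left(6 + 1 \cdot 6\right) - 9\right)\right) + 1150} = \sqrt{\left(-67 - \left(\left(6 + 6\right) - 9\right)\right) + 1150} = \sqrt{\left(-67 - \left(12 - 9\right)\right) + 1150} = \sqrt{\left(-67 - 3\right) + 1150} = \sqrt{-70 + 1150} = \sqrt{1080} = 6 \sqrt{30}$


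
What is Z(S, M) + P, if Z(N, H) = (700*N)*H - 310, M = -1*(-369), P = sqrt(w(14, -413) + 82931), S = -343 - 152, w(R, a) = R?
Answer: -127858810 + sqrt(82945) ≈ -1.2786e+8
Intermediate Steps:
S = -495
P = sqrt(82945) (P = sqrt(14 + 82931) = sqrt(82945) ≈ 288.00)
M = 369
Z(N, H) = -310 + 700*H*N (Z(N, H) = 700*H*N - 310 = -310 + 700*H*N)
Z(S, M) + P = (-310 + 700*369*(-495)) + sqrt(82945) = (-310 - 127858500) + sqrt(82945) = -127858810 + sqrt(82945)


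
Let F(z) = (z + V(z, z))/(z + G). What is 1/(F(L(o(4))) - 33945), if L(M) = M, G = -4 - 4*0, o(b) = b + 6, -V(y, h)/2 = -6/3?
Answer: -3/101828 ≈ -2.9461e-5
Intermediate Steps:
V(y, h) = 4 (V(y, h) = -(-12)/3 = -2*(-2) = 4)
o(b) = 6 + b
G = -4 (G = -4 + 0 = -4)
F(z) = (4 + z)/(-4 + z) (F(z) = (z + 4)/(z - 4) = (4 + z)/(-4 + z))
1/(F(L(o(4))) - 33945) = 1/((4 + (6 + 4))/(-4 + (6 + 4)) - 33945) = 1/((4 + 10)/(-4 + 10) - 33945) = 1/(14/6 - 33945) = 1/((1/6)*14 - 33945) = 1/(7/3 - 33945) = 1/(-101828/3) = -3/101828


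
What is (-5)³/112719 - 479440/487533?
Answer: -6011437665/6106025803 ≈ -0.98451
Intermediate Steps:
(-5)³/112719 - 479440/487533 = -125*1/112719 - 479440*1/487533 = -125/112719 - 479440/487533 = -6011437665/6106025803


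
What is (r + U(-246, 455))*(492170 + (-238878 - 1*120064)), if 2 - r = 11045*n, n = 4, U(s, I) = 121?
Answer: -5869625996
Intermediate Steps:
r = -44178 (r = 2 - 11045*4 = 2 - 1*44180 = 2 - 44180 = -44178)
(r + U(-246, 455))*(492170 + (-238878 - 1*120064)) = (-44178 + 121)*(492170 + (-238878 - 1*120064)) = -44057*(492170 + (-238878 - 120064)) = -44057*(492170 - 358942) = -44057*133228 = -5869625996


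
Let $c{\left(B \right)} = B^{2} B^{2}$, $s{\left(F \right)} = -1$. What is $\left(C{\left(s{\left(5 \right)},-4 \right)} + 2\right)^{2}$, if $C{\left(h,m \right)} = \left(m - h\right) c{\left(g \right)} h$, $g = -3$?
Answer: $60025$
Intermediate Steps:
$c{\left(B \right)} = B^{4}$
$C{\left(h,m \right)} = h \left(- 81 h + 81 m\right)$ ($C{\left(h,m \right)} = \left(m - h\right) \left(-3\right)^{4} h = \left(m - h\right) 81 h = \left(- 81 h + 81 m\right) h = h \left(- 81 h + 81 m\right)$)
$\left(C{\left(s{\left(5 \right)},-4 \right)} + 2\right)^{2} = \left(81 \left(-1\right) \left(-4 - -1\right) + 2\right)^{2} = \left(81 \left(-1\right) \left(-4 + 1\right) + 2\right)^{2} = \left(81 \left(-1\right) \left(-3\right) + 2\right)^{2} = \left(243 + 2\right)^{2} = 245^{2} = 60025$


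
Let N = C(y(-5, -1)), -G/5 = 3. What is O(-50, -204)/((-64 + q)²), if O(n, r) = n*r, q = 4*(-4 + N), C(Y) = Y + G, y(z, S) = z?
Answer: 51/128 ≈ 0.39844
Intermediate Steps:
G = -15 (G = -5*3 = -15)
C(Y) = -15 + Y (C(Y) = Y - 15 = -15 + Y)
N = -20 (N = -15 - 5 = -20)
q = -96 (q = 4*(-4 - 20) = 4*(-24) = -96)
O(-50, -204)/((-64 + q)²) = (-50*(-204))/((-64 - 96)²) = 10200/((-160)²) = 10200/25600 = 10200*(1/25600) = 51/128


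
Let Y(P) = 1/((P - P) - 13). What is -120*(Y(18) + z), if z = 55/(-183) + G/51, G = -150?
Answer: 5368640/13481 ≈ 398.24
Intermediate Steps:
Y(P) = -1/13 (Y(P) = 1/(0 - 13) = 1/(-13) = -1/13)
z = -10085/3111 (z = 55/(-183) - 150/51 = 55*(-1/183) - 150*1/51 = -55/183 - 50/17 = -10085/3111 ≈ -3.2417)
-120*(Y(18) + z) = -120*(-1/13 - 10085/3111) = -120*(-134216/40443) = 5368640/13481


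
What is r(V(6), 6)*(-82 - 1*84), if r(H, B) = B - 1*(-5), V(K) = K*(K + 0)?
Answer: -1826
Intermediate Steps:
V(K) = K² (V(K) = K*K = K²)
r(H, B) = 5 + B (r(H, B) = B + 5 = 5 + B)
r(V(6), 6)*(-82 - 1*84) = (5 + 6)*(-82 - 1*84) = 11*(-82 - 84) = 11*(-166) = -1826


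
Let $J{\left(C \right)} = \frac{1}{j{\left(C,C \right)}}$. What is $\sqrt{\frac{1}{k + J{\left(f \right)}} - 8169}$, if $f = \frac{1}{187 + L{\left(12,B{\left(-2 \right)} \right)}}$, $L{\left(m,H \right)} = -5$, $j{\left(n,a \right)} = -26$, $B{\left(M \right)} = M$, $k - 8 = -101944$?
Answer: $\frac{i \sqrt{57381394147553923}}{2650337} \approx 90.383 i$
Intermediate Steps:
$k = -101936$ ($k = 8 - 101944 = -101936$)
$f = \frac{1}{182}$ ($f = \frac{1}{187 - 5} = \frac{1}{182} \approx 0.0054945$)
$J{\left(C \right)} = - \frac{1}{26}$ ($J{\left(C \right)} = \frac{1}{-26} = - \frac{1}{26}$)
$\sqrt{\frac{1}{k + J{\left(f \right)}} - 8169} = \sqrt{\frac{1}{-101936 - \frac{1}{26}} - 8169} = \sqrt{\frac{1}{- \frac{2650337}{26}} - 8169} = \sqrt{- \frac{26}{2650337} - 8169} = \sqrt{- \frac{21650602979}{2650337}} = \frac{i \sqrt{57381394147553923}}{2650337}$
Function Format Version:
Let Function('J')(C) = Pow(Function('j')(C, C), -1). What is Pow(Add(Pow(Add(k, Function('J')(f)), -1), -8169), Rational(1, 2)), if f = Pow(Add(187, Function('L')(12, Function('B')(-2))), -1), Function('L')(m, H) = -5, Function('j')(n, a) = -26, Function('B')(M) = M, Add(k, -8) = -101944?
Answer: Mul(Rational(1, 2650337), I, Pow(57381394147553923, Rational(1, 2))) ≈ Mul(90.383, I)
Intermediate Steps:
k = -101936 (k = Add(8, -101944) = -101936)
f = Rational(1, 182) (f = Pow(Add(187, -5), -1) = Pow(182, -1) = Rational(1, 182) ≈ 0.0054945)
Function('J')(C) = Rational(-1, 26) (Function('J')(C) = Pow(-26, -1) = Rational(-1, 26))
Pow(Add(Pow(Add(k, Function('J')(f)), -1), -8169), Rational(1, 2)) = Pow(Add(Pow(Add(-101936, Rational(-1, 26)), -1), -8169), Rational(1, 2)) = Pow(Add(Pow(Rational(-2650337, 26), -1), -8169), Rational(1, 2)) = Pow(Add(Rational(-26, 2650337), -8169), Rational(1, 2)) = Pow(Rational(-21650602979, 2650337), Rational(1, 2)) = Mul(Rational(1, 2650337), I, Pow(57381394147553923, Rational(1, 2)))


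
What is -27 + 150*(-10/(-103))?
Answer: -1281/103 ≈ -12.437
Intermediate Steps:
-27 + 150*(-10/(-103)) = -27 + 150*(-10*(-1/103)) = -27 + 150*(10/103) = -27 + 1500/103 = -1281/103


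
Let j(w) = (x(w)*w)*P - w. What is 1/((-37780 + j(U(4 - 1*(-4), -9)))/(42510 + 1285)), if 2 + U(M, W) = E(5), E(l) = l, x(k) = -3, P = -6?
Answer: -43795/37729 ≈ -1.1608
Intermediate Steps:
U(M, W) = 3 (U(M, W) = -2 + 5 = 3)
j(w) = 17*w (j(w) = -3*w*(-6) - w = 18*w - w = 17*w)
1/((-37780 + j(U(4 - 1*(-4), -9)))/(42510 + 1285)) = 1/((-37780 + 17*3)/(42510 + 1285)) = 1/((-37780 + 51)/43795) = 1/(-37729*1/43795) = 1/(-37729/43795) = -43795/37729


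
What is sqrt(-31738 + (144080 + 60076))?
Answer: sqrt(172418) ≈ 415.23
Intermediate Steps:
sqrt(-31738 + (144080 + 60076)) = sqrt(-31738 + 204156) = sqrt(172418)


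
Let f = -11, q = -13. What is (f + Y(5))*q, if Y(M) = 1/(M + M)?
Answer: 1417/10 ≈ 141.70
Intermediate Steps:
Y(M) = 1/(2*M)
(f + Y(5))*q = (-11 + (½)/5)*(-13) = (-11 + (½)*(⅕))*(-13) = (-11 + ⅒)*(-13) = -109/10*(-13) = 1417/10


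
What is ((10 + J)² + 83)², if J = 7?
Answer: 138384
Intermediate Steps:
((10 + J)² + 83)² = ((10 + 7)² + 83)² = (17² + 83)² = (289 + 83)² = 372² = 138384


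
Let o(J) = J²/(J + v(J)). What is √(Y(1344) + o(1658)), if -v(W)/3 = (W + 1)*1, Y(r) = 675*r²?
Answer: 2*√3357813174458321/3319 ≈ 34918.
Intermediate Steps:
v(W) = -3 - 3*W (v(W) = -3*(W + 1) = -3*(1 + W) = -3 - 3*W)
o(J) = J²/(-3 - 2*J) (o(J) = J²/(J + (-3 - 3*J)) = J²/(-3 - 2*J))
√(Y(1344) + o(1658)) = √(675*1344² - 1*1658²/(3 + 2*1658)) = √(675*1806336 - 1*2748964/(3 + 3316)) = √(1219276800 - 1*2748964/3319) = √(1219276800 - 1*2748964*1/3319) = √(1219276800 - 2748964/3319) = √(4046776950236/3319) = 2*√3357813174458321/3319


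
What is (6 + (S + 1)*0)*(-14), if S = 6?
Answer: -84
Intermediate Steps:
(6 + (S + 1)*0)*(-14) = (6 + (6 + 1)*0)*(-14) = (6 + 7*0)*(-14) = (6 + 0)*(-14) = 6*(-14) = -84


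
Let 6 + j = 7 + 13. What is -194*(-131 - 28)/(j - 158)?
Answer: -5141/24 ≈ -214.21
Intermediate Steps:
j = 14 (j = -6 + (7 + 13) = -6 + 20 = 14)
-194*(-131 - 28)/(j - 158) = -194*(-131 - 28)/(14 - 158) = -(-30846)/(-144) = -(-30846)*(-1)/144 = -194*53/48 = -5141/24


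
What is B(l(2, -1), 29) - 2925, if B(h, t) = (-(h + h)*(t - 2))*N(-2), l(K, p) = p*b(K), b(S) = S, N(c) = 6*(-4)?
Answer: -5517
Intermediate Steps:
N(c) = -24
l(K, p) = K*p (l(K, p) = p*K = K*p)
B(h, t) = 48*h*(-2 + t) (B(h, t) = -(h + h)*(t - 2)*(-24) = -2*h*(-2 + t)*(-24) = 48*h*(-2 + t))
B(l(2, -1), 29) - 2925 = 48*(2*(-1))*(-2 + 29) - 2925 = 48*(-2)*27 - 2925 = -2592 - 2925 = -5517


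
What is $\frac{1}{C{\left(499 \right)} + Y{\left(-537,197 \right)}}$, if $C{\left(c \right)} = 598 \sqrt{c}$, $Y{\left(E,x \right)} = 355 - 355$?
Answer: $\frac{\sqrt{499}}{298402} \approx 7.486 \cdot 10^{-5}$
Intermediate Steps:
$Y{\left(E,x \right)} = 0$ ($Y{\left(E,x \right)} = 355 - 355 = 0$)
$\frac{1}{C{\left(499 \right)} + Y{\left(-537,197 \right)}} = \frac{1}{598 \sqrt{499} + 0} = \frac{1}{598 \sqrt{499}} = \frac{\sqrt{499}}{298402}$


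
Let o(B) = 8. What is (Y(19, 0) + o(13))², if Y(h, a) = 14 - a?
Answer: 484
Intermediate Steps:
(Y(19, 0) + o(13))² = ((14 - 1*0) + 8)² = ((14 + 0) + 8)² = (14 + 8)² = 22² = 484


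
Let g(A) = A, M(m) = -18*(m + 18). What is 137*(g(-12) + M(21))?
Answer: -97818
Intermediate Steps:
M(m) = -324 - 18*m (M(m) = -18*(18 + m) = -324 - 18*m)
137*(g(-12) + M(21)) = 137*(-12 + (-324 - 18*21)) = 137*(-12 + (-324 - 378)) = 137*(-12 - 702) = 137*(-714) = -97818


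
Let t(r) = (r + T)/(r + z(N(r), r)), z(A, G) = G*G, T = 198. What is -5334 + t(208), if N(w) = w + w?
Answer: -115939621/21736 ≈ -5334.0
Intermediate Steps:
N(w) = 2*w
z(A, G) = G²
t(r) = (198 + r)/(r + r²) (t(r) = (r + 198)/(r + r²) = (198 + r)/(r + r²))
-5334 + t(208) = -5334 + (198 + 208)/(208*(1 + 208)) = -5334 + (1/208)*406/209 = -5334 + (1/208)*(1/209)*406 = -5334 + 203/21736 = -115939621/21736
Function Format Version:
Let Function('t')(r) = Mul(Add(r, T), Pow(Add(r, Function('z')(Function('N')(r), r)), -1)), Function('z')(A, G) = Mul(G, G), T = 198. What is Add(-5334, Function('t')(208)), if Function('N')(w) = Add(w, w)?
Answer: Rational(-115939621, 21736) ≈ -5334.0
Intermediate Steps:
Function('N')(w) = Mul(2, w)
Function('z')(A, G) = Pow(G, 2)
Function('t')(r) = Mul(Pow(Add(r, Pow(r, 2)), -1), Add(198, r)) (Function('t')(r) = Mul(Add(r, 198), Pow(Add(r, Pow(r, 2)), -1)) = Mul(Add(198, r), Pow(Add(r, Pow(r, 2)), -1)) = Mul(Pow(Add(r, Pow(r, 2)), -1), Add(198, r)))
Add(-5334, Function('t')(208)) = Add(-5334, Mul(Pow(208, -1), Pow(Add(1, 208), -1), Add(198, 208))) = Add(-5334, Mul(Rational(1, 208), Pow(209, -1), 406)) = Add(-5334, Mul(Rational(1, 208), Rational(1, 209), 406)) = Add(-5334, Rational(203, 21736)) = Rational(-115939621, 21736)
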